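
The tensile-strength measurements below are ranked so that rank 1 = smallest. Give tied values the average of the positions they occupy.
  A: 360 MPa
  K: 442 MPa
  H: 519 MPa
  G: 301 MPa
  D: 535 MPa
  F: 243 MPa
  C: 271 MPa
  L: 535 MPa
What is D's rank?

7.5

Sorted (ascending): 243, 271, 301, 360, 442, 519, 535, 535
The 2 values of 535 occupy positions 7–8 → average rank (7+8)/2 = 7.5.
D has value 535 MPa → rank 7.5.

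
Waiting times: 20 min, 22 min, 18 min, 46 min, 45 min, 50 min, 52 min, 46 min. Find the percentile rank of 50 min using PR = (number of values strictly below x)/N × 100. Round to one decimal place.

N = 8.
Strictly below 50: 6. Equal to 50: 1.
PR = 6/8 × 100 = 75.0

75.0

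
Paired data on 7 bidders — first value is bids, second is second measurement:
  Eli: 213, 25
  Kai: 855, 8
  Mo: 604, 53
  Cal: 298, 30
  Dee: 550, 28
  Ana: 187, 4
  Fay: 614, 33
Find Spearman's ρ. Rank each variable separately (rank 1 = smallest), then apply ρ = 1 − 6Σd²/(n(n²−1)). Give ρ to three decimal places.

0.393

Ranks of variable 1: 2, 7, 5, 3, 4, 1, 6
Ranks of variable 2: 3, 2, 7, 5, 4, 1, 6
d = r₁ − r₂: -1, 5, -2, -2, 0, 0, 0
d²: 1, 25, 4, 4, 0, 0, 0; Σd² = 34
ρ = 1 − 6·34/(7·48) = 1 − 204/336 = 0.393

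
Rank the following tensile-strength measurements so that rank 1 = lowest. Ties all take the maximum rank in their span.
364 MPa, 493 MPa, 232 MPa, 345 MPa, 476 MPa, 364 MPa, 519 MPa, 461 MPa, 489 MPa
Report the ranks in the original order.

Sorted (ascending): 232, 345, 364, 364, 461, 476, 489, 493, 519
The 2 values of 364 occupy positions 3–4 → each gets rank 4.

4, 8, 1, 2, 6, 4, 9, 5, 7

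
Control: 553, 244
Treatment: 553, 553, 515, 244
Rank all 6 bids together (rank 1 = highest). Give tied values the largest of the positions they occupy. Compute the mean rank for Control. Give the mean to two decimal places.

Sorted (descending): 553, 553, 553, 515, 244, 244
The 3 values of 553 occupy positions 1–3 → each gets rank 3.
The 2 values of 244 occupy positions 5–6 → each gets rank 6.
Control values → pooled ranks: 553→3, 244→6
Mean rank = (3 + 6) / 2 = 4.50

4.50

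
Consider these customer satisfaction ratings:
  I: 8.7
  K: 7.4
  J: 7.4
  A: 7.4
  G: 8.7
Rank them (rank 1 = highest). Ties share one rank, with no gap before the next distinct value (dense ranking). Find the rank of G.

1

Sorted (descending): 8.7, 8.7, 7.4, 7.4, 7.4
The 2 values of 8.7 share dense rank 1.
The 3 values of 7.4 share dense rank 2.
G has value 8.7 → rank 1.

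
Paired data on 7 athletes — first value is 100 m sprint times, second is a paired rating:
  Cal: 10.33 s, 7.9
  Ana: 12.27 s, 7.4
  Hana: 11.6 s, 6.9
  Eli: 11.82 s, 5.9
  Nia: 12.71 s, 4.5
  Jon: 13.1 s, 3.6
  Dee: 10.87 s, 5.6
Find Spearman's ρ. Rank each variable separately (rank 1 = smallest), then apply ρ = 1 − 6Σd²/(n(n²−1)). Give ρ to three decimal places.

Ranks of variable 1: 1, 5, 3, 4, 6, 7, 2
Ranks of variable 2: 7, 6, 5, 4, 2, 1, 3
d = r₁ − r₂: -6, -1, -2, 0, 4, 6, -1
d²: 36, 1, 4, 0, 16, 36, 1; Σd² = 94
ρ = 1 − 6·94/(7·48) = 1 − 564/336 = -0.679

-0.679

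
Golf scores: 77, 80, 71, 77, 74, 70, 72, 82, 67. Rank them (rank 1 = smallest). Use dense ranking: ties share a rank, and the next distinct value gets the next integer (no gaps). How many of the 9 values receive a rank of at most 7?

8

Sorted (ascending): 67, 70, 71, 72, 74, 77, 77, 80, 82
The 2 values of 77 share dense rank 6.
Remaining distinct values take the next consecutive integers.
Ranks ≤ 7: {1, 2, 3, 4, 5, 6, 6, 7} → 8 values.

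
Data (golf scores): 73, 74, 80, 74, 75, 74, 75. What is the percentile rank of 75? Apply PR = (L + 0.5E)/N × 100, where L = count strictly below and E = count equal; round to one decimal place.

N = 7.
Strictly below 75: 4. Equal to 75: 2.
PR = (4 + 0.5·2)/7 × 100 = 71.4

71.4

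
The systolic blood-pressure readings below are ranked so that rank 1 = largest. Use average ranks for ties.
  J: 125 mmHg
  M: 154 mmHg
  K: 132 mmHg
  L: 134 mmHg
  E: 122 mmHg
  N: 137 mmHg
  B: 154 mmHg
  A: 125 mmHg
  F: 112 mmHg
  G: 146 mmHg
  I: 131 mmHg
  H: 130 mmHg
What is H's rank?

Sorted (descending): 154, 154, 146, 137, 134, 132, 131, 130, 125, 125, 122, 112
The 2 values of 154 occupy positions 1–2 → average rank (1+2)/2 = 1.5.
The 2 values of 125 occupy positions 9–10 → average rank (9+10)/2 = 9.5.
H has value 130 mmHg → rank 8.

8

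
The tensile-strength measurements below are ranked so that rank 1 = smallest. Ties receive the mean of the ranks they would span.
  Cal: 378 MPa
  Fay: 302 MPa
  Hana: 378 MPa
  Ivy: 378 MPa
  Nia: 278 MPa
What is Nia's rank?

1

Sorted (ascending): 278, 302, 378, 378, 378
The 3 values of 378 occupy positions 3–5 → average rank 4.
Nia has value 278 MPa → rank 1.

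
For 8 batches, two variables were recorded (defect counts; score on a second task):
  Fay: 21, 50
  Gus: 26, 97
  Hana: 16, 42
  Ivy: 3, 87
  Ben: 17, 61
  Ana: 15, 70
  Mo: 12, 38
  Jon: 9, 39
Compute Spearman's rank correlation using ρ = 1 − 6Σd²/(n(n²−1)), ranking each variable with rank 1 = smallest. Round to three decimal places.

Ranks of variable 1: 7, 8, 5, 1, 6, 4, 3, 2
Ranks of variable 2: 4, 8, 3, 7, 5, 6, 1, 2
d = r₁ − r₂: 3, 0, 2, -6, 1, -2, 2, 0
d²: 9, 0, 4, 36, 1, 4, 4, 0; Σd² = 58
ρ = 1 − 6·58/(8·63) = 1 − 348/504 = 0.310

0.310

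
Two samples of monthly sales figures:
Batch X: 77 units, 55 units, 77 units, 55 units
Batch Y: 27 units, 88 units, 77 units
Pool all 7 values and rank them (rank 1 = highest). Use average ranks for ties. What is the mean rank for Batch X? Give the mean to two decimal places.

Sorted (descending): 88, 77, 77, 77, 55, 55, 27
The 3 values of 77 occupy positions 2–4 → average rank 3.
The 2 values of 55 occupy positions 5–6 → average rank (5+6)/2 = 5.5.
Batch X values → pooled ranks: 77→3, 55→5.5, 77→3, 55→5.5
Mean rank = (3 + 5.5 + 3 + 5.5) / 4 = 4.25

4.25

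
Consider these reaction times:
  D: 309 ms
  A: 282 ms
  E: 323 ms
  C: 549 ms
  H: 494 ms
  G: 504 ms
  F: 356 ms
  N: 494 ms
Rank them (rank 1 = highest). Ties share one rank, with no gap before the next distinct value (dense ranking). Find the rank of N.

Sorted (descending): 549, 504, 494, 494, 356, 323, 309, 282
The 2 values of 494 share dense rank 3.
Remaining distinct values take the next consecutive integers.
N has value 494 ms → rank 3.

3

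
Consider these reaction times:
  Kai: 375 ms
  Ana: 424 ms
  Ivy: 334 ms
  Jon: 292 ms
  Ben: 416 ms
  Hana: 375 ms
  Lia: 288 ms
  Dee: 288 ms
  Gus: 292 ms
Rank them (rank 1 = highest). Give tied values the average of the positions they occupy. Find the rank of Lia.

8.5

Sorted (descending): 424, 416, 375, 375, 334, 292, 292, 288, 288
The 2 values of 375 occupy positions 3–4 → average rank (3+4)/2 = 3.5.
The 2 values of 292 occupy positions 6–7 → average rank (6+7)/2 = 6.5.
The 2 values of 288 occupy positions 8–9 → average rank (8+9)/2 = 8.5.
Lia has value 288 ms → rank 8.5.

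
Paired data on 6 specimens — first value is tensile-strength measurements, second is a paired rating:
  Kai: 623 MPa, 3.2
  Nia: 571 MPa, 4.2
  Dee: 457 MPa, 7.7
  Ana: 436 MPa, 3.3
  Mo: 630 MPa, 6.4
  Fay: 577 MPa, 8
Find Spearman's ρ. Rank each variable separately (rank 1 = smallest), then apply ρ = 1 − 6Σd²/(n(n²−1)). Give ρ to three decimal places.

0.029

Ranks of variable 1: 5, 3, 2, 1, 6, 4
Ranks of variable 2: 1, 3, 5, 2, 4, 6
d = r₁ − r₂: 4, 0, -3, -1, 2, -2
d²: 16, 0, 9, 1, 4, 4; Σd² = 34
ρ = 1 − 6·34/(6·35) = 1 − 204/210 = 0.029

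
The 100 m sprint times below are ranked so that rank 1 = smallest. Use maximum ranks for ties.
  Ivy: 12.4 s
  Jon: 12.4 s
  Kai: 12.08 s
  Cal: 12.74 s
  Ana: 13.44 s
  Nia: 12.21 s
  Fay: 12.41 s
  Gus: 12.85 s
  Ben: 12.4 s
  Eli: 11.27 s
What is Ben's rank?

Sorted (ascending): 11.27, 12.08, 12.21, 12.4, 12.4, 12.4, 12.41, 12.74, 12.85, 13.44
The 3 values of 12.4 occupy positions 4–6 → each gets rank 6.
Ben has value 12.4 s → rank 6.

6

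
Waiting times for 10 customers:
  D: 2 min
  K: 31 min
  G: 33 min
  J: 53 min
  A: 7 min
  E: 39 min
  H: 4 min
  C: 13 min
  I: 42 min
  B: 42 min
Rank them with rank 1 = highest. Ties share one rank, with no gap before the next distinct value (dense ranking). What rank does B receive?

2

Sorted (descending): 53, 42, 42, 39, 33, 31, 13, 7, 4, 2
The 2 values of 42 share dense rank 2.
Remaining distinct values take the next consecutive integers.
B has value 42 min → rank 2.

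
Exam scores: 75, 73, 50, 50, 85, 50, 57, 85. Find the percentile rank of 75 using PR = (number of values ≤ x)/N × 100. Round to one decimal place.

75.0

N = 8.
Strictly below 75: 5. Equal to 75: 1.
PR = 6/8 × 100 = 75.0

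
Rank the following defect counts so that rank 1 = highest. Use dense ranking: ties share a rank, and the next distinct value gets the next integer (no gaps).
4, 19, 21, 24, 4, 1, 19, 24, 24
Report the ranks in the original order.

Sorted (descending): 24, 24, 24, 21, 19, 19, 4, 4, 1
The 3 values of 24 share dense rank 1.
The 2 values of 19 share dense rank 3.
The 2 values of 4 share dense rank 4.
Remaining distinct values take the next consecutive integers.

4, 3, 2, 1, 4, 5, 3, 1, 1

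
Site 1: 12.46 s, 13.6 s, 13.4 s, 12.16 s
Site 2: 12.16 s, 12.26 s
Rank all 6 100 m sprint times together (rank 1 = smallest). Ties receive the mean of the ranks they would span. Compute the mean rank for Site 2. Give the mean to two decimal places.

Sorted (ascending): 12.16, 12.16, 12.26, 12.46, 13.4, 13.6
The 2 values of 12.16 occupy positions 1–2 → average rank (1+2)/2 = 1.5.
Site 2 values → pooled ranks: 12.16→1.5, 12.26→3
Mean rank = (1.5 + 3) / 2 = 2.25

2.25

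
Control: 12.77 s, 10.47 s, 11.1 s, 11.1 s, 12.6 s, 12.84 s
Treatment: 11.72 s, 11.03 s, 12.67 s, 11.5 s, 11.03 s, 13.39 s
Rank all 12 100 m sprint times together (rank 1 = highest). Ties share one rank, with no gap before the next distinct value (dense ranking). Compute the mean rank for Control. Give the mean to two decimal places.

6.00

Sorted (descending): 13.39, 12.84, 12.77, 12.67, 12.6, 11.72, 11.5, 11.1, 11.1, 11.03, 11.03, 10.47
The 2 values of 11.1 share dense rank 8.
The 2 values of 11.03 share dense rank 9.
Remaining distinct values take the next consecutive integers.
Control values → pooled ranks: 12.77→3, 10.47→10, 11.1→8, 11.1→8, 12.6→5, 12.84→2
Mean rank = (3 + 10 + 8 + 8 + 5 + 2) / 6 = 6.00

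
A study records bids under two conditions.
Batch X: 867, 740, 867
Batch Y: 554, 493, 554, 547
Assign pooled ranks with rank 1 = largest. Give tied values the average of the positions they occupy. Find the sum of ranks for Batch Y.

Sorted (descending): 867, 867, 740, 554, 554, 547, 493
The 2 values of 867 occupy positions 1–2 → average rank (1+2)/2 = 1.5.
The 2 values of 554 occupy positions 4–5 → average rank (4+5)/2 = 4.5.
Batch Y values → pooled ranks: 554→4.5, 493→7, 554→4.5, 547→6
Rank sum = 4.5 + 7 + 4.5 + 6 = 22

22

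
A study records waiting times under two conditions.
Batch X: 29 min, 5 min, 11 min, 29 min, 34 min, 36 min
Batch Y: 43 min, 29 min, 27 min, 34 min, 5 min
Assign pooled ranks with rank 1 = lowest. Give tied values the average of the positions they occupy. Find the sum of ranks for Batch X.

Sorted (ascending): 5, 5, 11, 27, 29, 29, 29, 34, 34, 36, 43
The 2 values of 5 occupy positions 1–2 → average rank (1+2)/2 = 1.5.
The 3 values of 29 occupy positions 5–7 → average rank 6.
The 2 values of 34 occupy positions 8–9 → average rank (8+9)/2 = 8.5.
Batch X values → pooled ranks: 29→6, 5→1.5, 11→3, 29→6, 34→8.5, 36→10
Rank sum = 6 + 1.5 + 3 + 6 + 8.5 + 10 = 35

35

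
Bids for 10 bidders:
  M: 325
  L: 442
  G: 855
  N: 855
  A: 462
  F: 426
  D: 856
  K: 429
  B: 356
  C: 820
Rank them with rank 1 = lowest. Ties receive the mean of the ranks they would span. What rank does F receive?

Sorted (ascending): 325, 356, 426, 429, 442, 462, 820, 855, 855, 856
The 2 values of 855 occupy positions 8–9 → average rank (8+9)/2 = 8.5.
F has value 426 → rank 3.

3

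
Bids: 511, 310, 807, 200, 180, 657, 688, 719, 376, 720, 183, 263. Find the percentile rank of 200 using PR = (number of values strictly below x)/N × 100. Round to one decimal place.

16.7

N = 12.
Strictly below 200: 2. Equal to 200: 1.
PR = 2/12 × 100 = 16.7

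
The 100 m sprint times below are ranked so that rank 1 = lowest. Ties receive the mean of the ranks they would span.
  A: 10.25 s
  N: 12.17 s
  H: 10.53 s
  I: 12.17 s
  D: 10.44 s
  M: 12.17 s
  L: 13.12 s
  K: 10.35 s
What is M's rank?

6

Sorted (ascending): 10.25, 10.35, 10.44, 10.53, 12.17, 12.17, 12.17, 13.12
The 3 values of 12.17 occupy positions 5–7 → average rank 6.
M has value 12.17 s → rank 6.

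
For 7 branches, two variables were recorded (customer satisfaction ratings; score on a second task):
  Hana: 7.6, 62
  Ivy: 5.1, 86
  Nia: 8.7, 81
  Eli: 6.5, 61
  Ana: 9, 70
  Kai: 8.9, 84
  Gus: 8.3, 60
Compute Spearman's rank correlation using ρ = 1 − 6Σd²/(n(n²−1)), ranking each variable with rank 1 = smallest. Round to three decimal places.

Ranks of variable 1: 3, 1, 5, 2, 7, 6, 4
Ranks of variable 2: 3, 7, 5, 2, 4, 6, 1
d = r₁ − r₂: 0, -6, 0, 0, 3, 0, 3
d²: 0, 36, 0, 0, 9, 0, 9; Σd² = 54
ρ = 1 − 6·54/(7·48) = 1 − 324/336 = 0.036

0.036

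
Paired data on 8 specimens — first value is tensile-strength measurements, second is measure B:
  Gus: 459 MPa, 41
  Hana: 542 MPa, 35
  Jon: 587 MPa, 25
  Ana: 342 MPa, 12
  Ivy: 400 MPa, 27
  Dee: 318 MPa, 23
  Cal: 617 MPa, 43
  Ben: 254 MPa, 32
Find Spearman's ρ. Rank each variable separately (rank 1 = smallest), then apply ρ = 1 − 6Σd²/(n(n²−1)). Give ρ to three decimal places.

Ranks of variable 1: 5, 6, 7, 3, 4, 2, 8, 1
Ranks of variable 2: 7, 6, 3, 1, 4, 2, 8, 5
d = r₁ − r₂: -2, 0, 4, 2, 0, 0, 0, -4
d²: 4, 0, 16, 4, 0, 0, 0, 16; Σd² = 40
ρ = 1 − 6·40/(8·63) = 1 − 240/504 = 0.524

0.524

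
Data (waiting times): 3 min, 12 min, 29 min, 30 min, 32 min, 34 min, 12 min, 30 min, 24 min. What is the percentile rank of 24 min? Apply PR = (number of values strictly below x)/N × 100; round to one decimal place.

33.3

N = 9.
Strictly below 24: 3. Equal to 24: 1.
PR = 3/9 × 100 = 33.3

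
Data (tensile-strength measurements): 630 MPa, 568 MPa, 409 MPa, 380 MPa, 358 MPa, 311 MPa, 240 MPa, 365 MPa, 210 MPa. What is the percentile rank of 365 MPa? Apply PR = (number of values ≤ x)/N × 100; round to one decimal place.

N = 9.
Strictly below 365: 4. Equal to 365: 1.
PR = 5/9 × 100 = 55.6

55.6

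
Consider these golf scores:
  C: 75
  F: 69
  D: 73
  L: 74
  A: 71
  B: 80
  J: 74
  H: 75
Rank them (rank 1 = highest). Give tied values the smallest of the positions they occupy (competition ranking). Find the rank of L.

Sorted (descending): 80, 75, 75, 74, 74, 73, 71, 69
The 2 values of 75 occupy positions 2–3 → each gets rank 2.
The 2 values of 74 occupy positions 4–5 → each gets rank 4.
L has value 74 → rank 4.

4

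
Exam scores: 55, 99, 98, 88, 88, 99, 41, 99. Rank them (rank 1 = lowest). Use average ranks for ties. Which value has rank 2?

55

Sorted (ascending): 41, 55, 88, 88, 98, 99, 99, 99
The 2 values of 88 occupy positions 3–4 → average rank (3+4)/2 = 3.5.
The 3 values of 99 occupy positions 6–8 → average rank 7.
Rank 2 → value 55.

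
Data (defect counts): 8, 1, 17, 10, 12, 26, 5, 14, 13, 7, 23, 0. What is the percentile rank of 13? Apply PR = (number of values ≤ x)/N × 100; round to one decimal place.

N = 12.
Strictly below 13: 7. Equal to 13: 1.
PR = 8/12 × 100 = 66.7

66.7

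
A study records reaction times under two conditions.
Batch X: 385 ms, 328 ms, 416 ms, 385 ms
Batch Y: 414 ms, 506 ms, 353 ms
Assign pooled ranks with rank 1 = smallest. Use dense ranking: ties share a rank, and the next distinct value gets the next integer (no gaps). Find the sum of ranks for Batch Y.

Sorted (ascending): 328, 353, 385, 385, 414, 416, 506
The 2 values of 385 share dense rank 3.
Remaining distinct values take the next consecutive integers.
Batch Y values → pooled ranks: 414→4, 506→6, 353→2
Rank sum = 4 + 6 + 2 = 12

12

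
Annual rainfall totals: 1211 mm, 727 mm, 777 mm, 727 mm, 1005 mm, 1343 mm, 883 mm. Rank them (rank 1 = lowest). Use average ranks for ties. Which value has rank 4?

883

Sorted (ascending): 727, 727, 777, 883, 1005, 1211, 1343
The 2 values of 727 occupy positions 1–2 → average rank (1+2)/2 = 1.5.
Rank 4 → value 883.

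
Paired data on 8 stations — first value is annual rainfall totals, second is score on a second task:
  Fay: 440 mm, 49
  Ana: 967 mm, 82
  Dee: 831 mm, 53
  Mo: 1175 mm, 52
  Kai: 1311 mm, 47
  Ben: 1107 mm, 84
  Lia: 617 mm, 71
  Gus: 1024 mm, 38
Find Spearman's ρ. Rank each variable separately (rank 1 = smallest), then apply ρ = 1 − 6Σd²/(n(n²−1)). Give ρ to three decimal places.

Ranks of variable 1: 1, 4, 3, 7, 8, 6, 2, 5
Ranks of variable 2: 3, 7, 5, 4, 2, 8, 6, 1
d = r₁ − r₂: -2, -3, -2, 3, 6, -2, -4, 4
d²: 4, 9, 4, 9, 36, 4, 16, 16; Σd² = 98
ρ = 1 − 6·98/(8·63) = 1 − 588/504 = -0.167

-0.167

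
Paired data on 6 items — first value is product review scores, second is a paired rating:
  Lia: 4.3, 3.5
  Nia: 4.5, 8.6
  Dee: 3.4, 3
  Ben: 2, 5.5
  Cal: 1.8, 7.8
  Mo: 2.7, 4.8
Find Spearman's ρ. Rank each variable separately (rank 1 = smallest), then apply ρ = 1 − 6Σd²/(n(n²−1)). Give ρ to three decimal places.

-0.086

Ranks of variable 1: 5, 6, 4, 2, 1, 3
Ranks of variable 2: 2, 6, 1, 4, 5, 3
d = r₁ − r₂: 3, 0, 3, -2, -4, 0
d²: 9, 0, 9, 4, 16, 0; Σd² = 38
ρ = 1 − 6·38/(6·35) = 1 − 228/210 = -0.086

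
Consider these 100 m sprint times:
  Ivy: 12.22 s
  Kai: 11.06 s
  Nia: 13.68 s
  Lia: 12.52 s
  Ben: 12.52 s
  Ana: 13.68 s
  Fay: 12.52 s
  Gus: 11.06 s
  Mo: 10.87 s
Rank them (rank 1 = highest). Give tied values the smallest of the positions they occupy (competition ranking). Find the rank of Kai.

7

Sorted (descending): 13.68, 13.68, 12.52, 12.52, 12.52, 12.22, 11.06, 11.06, 10.87
The 2 values of 13.68 occupy positions 1–2 → each gets rank 1.
The 3 values of 12.52 occupy positions 3–5 → each gets rank 3.
The 2 values of 11.06 occupy positions 7–8 → each gets rank 7.
Kai has value 11.06 s → rank 7.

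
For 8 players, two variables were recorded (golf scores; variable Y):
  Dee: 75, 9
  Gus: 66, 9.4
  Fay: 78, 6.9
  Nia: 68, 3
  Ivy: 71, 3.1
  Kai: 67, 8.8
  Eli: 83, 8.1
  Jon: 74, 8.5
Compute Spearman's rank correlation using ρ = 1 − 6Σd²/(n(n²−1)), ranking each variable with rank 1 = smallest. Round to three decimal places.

-0.262

Ranks of variable 1: 6, 1, 7, 3, 4, 2, 8, 5
Ranks of variable 2: 7, 8, 3, 1, 2, 6, 4, 5
d = r₁ − r₂: -1, -7, 4, 2, 2, -4, 4, 0
d²: 1, 49, 16, 4, 4, 16, 16, 0; Σd² = 106
ρ = 1 − 6·106/(8·63) = 1 − 636/504 = -0.262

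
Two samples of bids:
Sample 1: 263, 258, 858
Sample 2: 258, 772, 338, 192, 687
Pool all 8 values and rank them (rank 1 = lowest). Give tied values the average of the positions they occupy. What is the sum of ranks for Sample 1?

14.5

Sorted (ascending): 192, 258, 258, 263, 338, 687, 772, 858
The 2 values of 258 occupy positions 2–3 → average rank (2+3)/2 = 2.5.
Sample 1 values → pooled ranks: 263→4, 258→2.5, 858→8
Rank sum = 4 + 2.5 + 8 = 14.5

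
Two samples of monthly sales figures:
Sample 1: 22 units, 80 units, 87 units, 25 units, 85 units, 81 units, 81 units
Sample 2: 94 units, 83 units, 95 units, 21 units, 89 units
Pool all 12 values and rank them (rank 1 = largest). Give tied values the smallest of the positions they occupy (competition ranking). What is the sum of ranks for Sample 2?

Sorted (descending): 95, 94, 89, 87, 85, 83, 81, 81, 80, 25, 22, 21
The 2 values of 81 occupy positions 7–8 → each gets rank 7.
Sample 2 values → pooled ranks: 94→2, 83→6, 95→1, 21→12, 89→3
Rank sum = 2 + 6 + 1 + 12 + 3 = 24

24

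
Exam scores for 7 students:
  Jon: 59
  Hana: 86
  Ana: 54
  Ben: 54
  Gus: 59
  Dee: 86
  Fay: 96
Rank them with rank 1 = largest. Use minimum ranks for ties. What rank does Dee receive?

Sorted (descending): 96, 86, 86, 59, 59, 54, 54
The 2 values of 86 occupy positions 2–3 → each gets rank 2.
The 2 values of 59 occupy positions 4–5 → each gets rank 4.
The 2 values of 54 occupy positions 6–7 → each gets rank 6.
Dee has value 86 → rank 2.

2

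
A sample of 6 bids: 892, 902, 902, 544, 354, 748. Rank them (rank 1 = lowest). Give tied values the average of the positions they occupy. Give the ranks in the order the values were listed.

Sorted (ascending): 354, 544, 748, 892, 902, 902
The 2 values of 902 occupy positions 5–6 → average rank (5+6)/2 = 5.5.

4, 5.5, 5.5, 2, 1, 3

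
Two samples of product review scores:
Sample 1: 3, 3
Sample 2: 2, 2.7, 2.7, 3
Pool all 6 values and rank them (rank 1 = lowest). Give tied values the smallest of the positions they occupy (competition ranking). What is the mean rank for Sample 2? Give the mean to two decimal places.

Sorted (ascending): 2, 2.7, 2.7, 3, 3, 3
The 2 values of 2.7 occupy positions 2–3 → each gets rank 2.
The 3 values of 3 occupy positions 4–6 → each gets rank 4.
Sample 2 values → pooled ranks: 2→1, 2.7→2, 2.7→2, 3→4
Mean rank = (1 + 2 + 2 + 4) / 4 = 2.25

2.25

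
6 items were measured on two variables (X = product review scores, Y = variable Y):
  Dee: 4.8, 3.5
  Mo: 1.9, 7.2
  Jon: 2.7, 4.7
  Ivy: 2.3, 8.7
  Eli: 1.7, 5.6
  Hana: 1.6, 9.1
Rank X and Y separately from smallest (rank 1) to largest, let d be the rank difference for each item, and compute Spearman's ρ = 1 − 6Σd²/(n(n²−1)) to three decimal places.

Ranks of variable 1: 6, 3, 5, 4, 2, 1
Ranks of variable 2: 1, 4, 2, 5, 3, 6
d = r₁ − r₂: 5, -1, 3, -1, -1, -5
d²: 25, 1, 9, 1, 1, 25; Σd² = 62
ρ = 1 − 6·62/(6·35) = 1 − 372/210 = -0.771

-0.771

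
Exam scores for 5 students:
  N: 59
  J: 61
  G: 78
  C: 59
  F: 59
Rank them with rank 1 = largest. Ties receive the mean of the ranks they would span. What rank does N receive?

Sorted (descending): 78, 61, 59, 59, 59
The 3 values of 59 occupy positions 3–5 → average rank 4.
N has value 59 → rank 4.

4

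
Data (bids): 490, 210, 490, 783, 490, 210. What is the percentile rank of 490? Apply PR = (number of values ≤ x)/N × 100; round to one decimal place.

N = 6.
Strictly below 490: 2. Equal to 490: 3.
PR = 5/6 × 100 = 83.3

83.3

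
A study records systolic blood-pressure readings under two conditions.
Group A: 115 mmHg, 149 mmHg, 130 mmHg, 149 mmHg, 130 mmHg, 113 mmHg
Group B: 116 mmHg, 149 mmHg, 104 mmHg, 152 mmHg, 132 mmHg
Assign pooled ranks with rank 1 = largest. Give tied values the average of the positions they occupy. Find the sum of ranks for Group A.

38

Sorted (descending): 152, 149, 149, 149, 132, 130, 130, 116, 115, 113, 104
The 3 values of 149 occupy positions 2–4 → average rank 3.
The 2 values of 130 occupy positions 6–7 → average rank (6+7)/2 = 6.5.
Group A values → pooled ranks: 115→9, 149→3, 130→6.5, 149→3, 130→6.5, 113→10
Rank sum = 9 + 3 + 6.5 + 3 + 6.5 + 10 = 38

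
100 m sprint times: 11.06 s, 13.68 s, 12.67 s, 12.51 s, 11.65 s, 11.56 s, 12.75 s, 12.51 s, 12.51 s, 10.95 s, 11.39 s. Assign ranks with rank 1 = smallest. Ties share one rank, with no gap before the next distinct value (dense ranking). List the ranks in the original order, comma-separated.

2, 9, 7, 6, 5, 4, 8, 6, 6, 1, 3

Sorted (ascending): 10.95, 11.06, 11.39, 11.56, 11.65, 12.51, 12.51, 12.51, 12.67, 12.75, 13.68
The 3 values of 12.51 share dense rank 6.
Remaining distinct values take the next consecutive integers.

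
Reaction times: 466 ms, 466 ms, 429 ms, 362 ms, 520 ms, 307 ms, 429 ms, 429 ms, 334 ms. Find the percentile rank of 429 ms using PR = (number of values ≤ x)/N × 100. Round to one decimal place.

66.7

N = 9.
Strictly below 429: 3. Equal to 429: 3.
PR = 6/9 × 100 = 66.7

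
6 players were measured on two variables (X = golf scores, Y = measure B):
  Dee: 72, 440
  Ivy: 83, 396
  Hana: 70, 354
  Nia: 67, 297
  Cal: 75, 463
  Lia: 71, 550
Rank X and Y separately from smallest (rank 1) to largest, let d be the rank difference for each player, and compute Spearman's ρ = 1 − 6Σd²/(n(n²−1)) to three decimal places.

0.486

Ranks of variable 1: 4, 6, 2, 1, 5, 3
Ranks of variable 2: 4, 3, 2, 1, 5, 6
d = r₁ − r₂: 0, 3, 0, 0, 0, -3
d²: 0, 9, 0, 0, 0, 9; Σd² = 18
ρ = 1 − 6·18/(6·35) = 1 − 108/210 = 0.486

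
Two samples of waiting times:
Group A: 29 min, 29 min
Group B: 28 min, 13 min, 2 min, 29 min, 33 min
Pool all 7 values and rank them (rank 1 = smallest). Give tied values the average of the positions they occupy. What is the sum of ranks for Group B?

Sorted (ascending): 2, 13, 28, 29, 29, 29, 33
The 3 values of 29 occupy positions 4–6 → average rank 5.
Group B values → pooled ranks: 28→3, 13→2, 2→1, 29→5, 33→7
Rank sum = 3 + 2 + 1 + 5 + 7 = 18

18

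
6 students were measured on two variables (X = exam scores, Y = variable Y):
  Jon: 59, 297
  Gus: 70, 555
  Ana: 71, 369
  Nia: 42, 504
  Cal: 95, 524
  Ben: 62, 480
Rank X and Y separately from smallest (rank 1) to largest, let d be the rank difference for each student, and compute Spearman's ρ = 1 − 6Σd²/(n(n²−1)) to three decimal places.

0.314

Ranks of variable 1: 2, 4, 5, 1, 6, 3
Ranks of variable 2: 1, 6, 2, 4, 5, 3
d = r₁ − r₂: 1, -2, 3, -3, 1, 0
d²: 1, 4, 9, 9, 1, 0; Σd² = 24
ρ = 1 − 6·24/(6·35) = 1 − 144/210 = 0.314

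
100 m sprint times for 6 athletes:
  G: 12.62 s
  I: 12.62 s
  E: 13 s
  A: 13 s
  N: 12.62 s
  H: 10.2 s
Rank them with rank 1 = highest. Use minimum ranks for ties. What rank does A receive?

Sorted (descending): 13, 13, 12.62, 12.62, 12.62, 10.2
The 2 values of 13 occupy positions 1–2 → each gets rank 1.
The 3 values of 12.62 occupy positions 3–5 → each gets rank 3.
A has value 13 s → rank 1.

1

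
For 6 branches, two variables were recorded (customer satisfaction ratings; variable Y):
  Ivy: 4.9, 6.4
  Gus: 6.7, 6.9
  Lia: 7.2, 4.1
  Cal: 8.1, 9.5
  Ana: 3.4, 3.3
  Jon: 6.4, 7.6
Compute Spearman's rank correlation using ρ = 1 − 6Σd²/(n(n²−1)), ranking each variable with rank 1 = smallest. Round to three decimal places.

0.600

Ranks of variable 1: 2, 4, 5, 6, 1, 3
Ranks of variable 2: 3, 4, 2, 6, 1, 5
d = r₁ − r₂: -1, 0, 3, 0, 0, -2
d²: 1, 0, 9, 0, 0, 4; Σd² = 14
ρ = 1 − 6·14/(6·35) = 1 − 84/210 = 0.600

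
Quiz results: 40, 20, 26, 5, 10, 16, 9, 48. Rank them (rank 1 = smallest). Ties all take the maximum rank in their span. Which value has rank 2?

9

Sorted (ascending): 5, 9, 10, 16, 20, 26, 40, 48
No ties — each value takes its position as its rank.
Rank 2 → value 9.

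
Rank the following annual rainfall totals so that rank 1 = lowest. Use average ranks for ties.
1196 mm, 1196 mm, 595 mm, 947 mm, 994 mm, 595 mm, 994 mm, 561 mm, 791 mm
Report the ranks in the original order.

Sorted (ascending): 561, 595, 595, 791, 947, 994, 994, 1196, 1196
The 2 values of 595 occupy positions 2–3 → average rank (2+3)/2 = 2.5.
The 2 values of 994 occupy positions 6–7 → average rank (6+7)/2 = 6.5.
The 2 values of 1196 occupy positions 8–9 → average rank (8+9)/2 = 8.5.

8.5, 8.5, 2.5, 5, 6.5, 2.5, 6.5, 1, 4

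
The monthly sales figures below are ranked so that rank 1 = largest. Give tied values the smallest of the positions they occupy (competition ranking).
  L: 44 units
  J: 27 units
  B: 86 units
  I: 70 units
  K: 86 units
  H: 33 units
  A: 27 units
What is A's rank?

Sorted (descending): 86, 86, 70, 44, 33, 27, 27
The 2 values of 86 occupy positions 1–2 → each gets rank 1.
The 2 values of 27 occupy positions 6–7 → each gets rank 6.
A has value 27 units → rank 6.

6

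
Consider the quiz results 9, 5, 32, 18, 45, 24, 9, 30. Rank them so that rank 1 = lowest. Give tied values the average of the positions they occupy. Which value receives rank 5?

24

Sorted (ascending): 5, 9, 9, 18, 24, 30, 32, 45
The 2 values of 9 occupy positions 2–3 → average rank (2+3)/2 = 2.5.
Rank 5 → value 24.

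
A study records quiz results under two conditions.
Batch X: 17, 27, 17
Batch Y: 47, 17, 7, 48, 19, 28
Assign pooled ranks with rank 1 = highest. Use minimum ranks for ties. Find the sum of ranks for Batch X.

16

Sorted (descending): 48, 47, 28, 27, 19, 17, 17, 17, 7
The 3 values of 17 occupy positions 6–8 → each gets rank 6.
Batch X values → pooled ranks: 17→6, 27→4, 17→6
Rank sum = 6 + 4 + 6 = 16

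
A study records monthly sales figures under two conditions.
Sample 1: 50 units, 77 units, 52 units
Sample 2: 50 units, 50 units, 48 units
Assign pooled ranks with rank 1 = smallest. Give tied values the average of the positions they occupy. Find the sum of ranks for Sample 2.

7

Sorted (ascending): 48, 50, 50, 50, 52, 77
The 3 values of 50 occupy positions 2–4 → average rank 3.
Sample 2 values → pooled ranks: 50→3, 50→3, 48→1
Rank sum = 3 + 3 + 1 = 7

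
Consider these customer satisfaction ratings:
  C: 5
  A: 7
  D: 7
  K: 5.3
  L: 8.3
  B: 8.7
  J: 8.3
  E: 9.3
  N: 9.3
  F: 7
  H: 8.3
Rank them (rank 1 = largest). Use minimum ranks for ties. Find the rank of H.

Sorted (descending): 9.3, 9.3, 8.7, 8.3, 8.3, 8.3, 7, 7, 7, 5.3, 5
The 2 values of 9.3 occupy positions 1–2 → each gets rank 1.
The 3 values of 8.3 occupy positions 4–6 → each gets rank 4.
The 3 values of 7 occupy positions 7–9 → each gets rank 7.
H has value 8.3 → rank 4.

4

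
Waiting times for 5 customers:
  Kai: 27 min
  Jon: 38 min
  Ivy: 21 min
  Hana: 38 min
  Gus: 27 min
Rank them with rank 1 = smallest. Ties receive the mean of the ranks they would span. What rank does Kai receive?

2.5

Sorted (ascending): 21, 27, 27, 38, 38
The 2 values of 27 occupy positions 2–3 → average rank (2+3)/2 = 2.5.
The 2 values of 38 occupy positions 4–5 → average rank (4+5)/2 = 4.5.
Kai has value 27 min → rank 2.5.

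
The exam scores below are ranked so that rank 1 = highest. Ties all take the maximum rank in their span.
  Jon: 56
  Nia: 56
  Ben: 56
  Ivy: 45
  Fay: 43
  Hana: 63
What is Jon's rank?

Sorted (descending): 63, 56, 56, 56, 45, 43
The 3 values of 56 occupy positions 2–4 → each gets rank 4.
Jon has value 56 → rank 4.

4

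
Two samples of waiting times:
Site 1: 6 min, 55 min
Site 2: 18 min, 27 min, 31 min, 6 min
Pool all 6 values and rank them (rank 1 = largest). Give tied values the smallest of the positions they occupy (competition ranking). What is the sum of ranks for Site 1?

6

Sorted (descending): 55, 31, 27, 18, 6, 6
The 2 values of 6 occupy positions 5–6 → each gets rank 5.
Site 1 values → pooled ranks: 6→5, 55→1
Rank sum = 5 + 1 = 6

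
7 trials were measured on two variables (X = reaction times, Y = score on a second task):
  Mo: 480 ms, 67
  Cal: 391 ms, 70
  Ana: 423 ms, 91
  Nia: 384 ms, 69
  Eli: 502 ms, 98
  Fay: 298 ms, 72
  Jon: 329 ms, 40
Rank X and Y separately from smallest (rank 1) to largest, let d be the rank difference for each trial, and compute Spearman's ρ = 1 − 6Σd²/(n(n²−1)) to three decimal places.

Ranks of variable 1: 6, 4, 5, 3, 7, 1, 2
Ranks of variable 2: 2, 4, 6, 3, 7, 5, 1
d = r₁ − r₂: 4, 0, -1, 0, 0, -4, 1
d²: 16, 0, 1, 0, 0, 16, 1; Σd² = 34
ρ = 1 − 6·34/(7·48) = 1 − 204/336 = 0.393

0.393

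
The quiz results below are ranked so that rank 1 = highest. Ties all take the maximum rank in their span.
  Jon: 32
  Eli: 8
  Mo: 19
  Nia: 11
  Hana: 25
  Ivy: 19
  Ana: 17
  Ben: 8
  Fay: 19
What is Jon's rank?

Sorted (descending): 32, 25, 19, 19, 19, 17, 11, 8, 8
The 3 values of 19 occupy positions 3–5 → each gets rank 5.
The 2 values of 8 occupy positions 8–9 → each gets rank 9.
Jon has value 32 → rank 1.

1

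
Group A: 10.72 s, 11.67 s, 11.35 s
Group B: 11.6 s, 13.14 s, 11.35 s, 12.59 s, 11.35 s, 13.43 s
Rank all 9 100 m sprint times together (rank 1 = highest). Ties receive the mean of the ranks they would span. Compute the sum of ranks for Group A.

Sorted (descending): 13.43, 13.14, 12.59, 11.67, 11.6, 11.35, 11.35, 11.35, 10.72
The 3 values of 11.35 occupy positions 6–8 → average rank 7.
Group A values → pooled ranks: 10.72→9, 11.67→4, 11.35→7
Rank sum = 9 + 4 + 7 = 20

20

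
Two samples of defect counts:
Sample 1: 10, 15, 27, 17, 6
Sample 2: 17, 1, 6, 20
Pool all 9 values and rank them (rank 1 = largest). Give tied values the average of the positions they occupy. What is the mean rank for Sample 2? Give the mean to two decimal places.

5.50

Sorted (descending): 27, 20, 17, 17, 15, 10, 6, 6, 1
The 2 values of 17 occupy positions 3–4 → average rank (3+4)/2 = 3.5.
The 2 values of 6 occupy positions 7–8 → average rank (7+8)/2 = 7.5.
Sample 2 values → pooled ranks: 17→3.5, 1→9, 6→7.5, 20→2
Mean rank = (3.5 + 9 + 7.5 + 2) / 4 = 5.50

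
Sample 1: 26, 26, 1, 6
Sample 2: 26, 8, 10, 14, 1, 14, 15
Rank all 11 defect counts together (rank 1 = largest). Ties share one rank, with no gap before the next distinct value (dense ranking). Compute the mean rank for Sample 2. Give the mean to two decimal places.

3.57

Sorted (descending): 26, 26, 26, 15, 14, 14, 10, 8, 6, 1, 1
The 3 values of 26 share dense rank 1.
The 2 values of 14 share dense rank 3.
The 2 values of 1 share dense rank 7.
Remaining distinct values take the next consecutive integers.
Sample 2 values → pooled ranks: 26→1, 8→5, 10→4, 14→3, 1→7, 14→3, 15→2
Mean rank = (1 + 5 + 4 + 3 + 7 + 3 + 2) / 7 = 3.57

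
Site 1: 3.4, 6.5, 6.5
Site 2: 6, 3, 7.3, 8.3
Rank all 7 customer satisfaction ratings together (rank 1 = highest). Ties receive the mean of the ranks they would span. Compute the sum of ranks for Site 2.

Sorted (descending): 8.3, 7.3, 6.5, 6.5, 6, 3.4, 3
The 2 values of 6.5 occupy positions 3–4 → average rank (3+4)/2 = 3.5.
Site 2 values → pooled ranks: 6→5, 3→7, 7.3→2, 8.3→1
Rank sum = 5 + 7 + 2 + 1 = 15

15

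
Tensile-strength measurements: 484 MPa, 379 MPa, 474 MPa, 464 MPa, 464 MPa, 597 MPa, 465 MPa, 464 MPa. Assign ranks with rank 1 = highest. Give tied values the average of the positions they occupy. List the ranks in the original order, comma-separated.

Sorted (descending): 597, 484, 474, 465, 464, 464, 464, 379
The 3 values of 464 occupy positions 5–7 → average rank 6.

2, 8, 3, 6, 6, 1, 4, 6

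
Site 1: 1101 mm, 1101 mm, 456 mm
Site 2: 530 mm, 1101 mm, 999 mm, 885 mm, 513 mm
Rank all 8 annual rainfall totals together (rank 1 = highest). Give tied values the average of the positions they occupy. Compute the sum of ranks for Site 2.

Sorted (descending): 1101, 1101, 1101, 999, 885, 530, 513, 456
The 3 values of 1101 occupy positions 1–3 → average rank 2.
Site 2 values → pooled ranks: 530→6, 1101→2, 999→4, 885→5, 513→7
Rank sum = 6 + 2 + 4 + 5 + 7 = 24

24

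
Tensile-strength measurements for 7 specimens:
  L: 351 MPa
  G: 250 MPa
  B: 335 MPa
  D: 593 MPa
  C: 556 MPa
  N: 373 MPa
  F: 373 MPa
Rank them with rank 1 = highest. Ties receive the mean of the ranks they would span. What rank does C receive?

Sorted (descending): 593, 556, 373, 373, 351, 335, 250
The 2 values of 373 occupy positions 3–4 → average rank (3+4)/2 = 3.5.
C has value 556 MPa → rank 2.

2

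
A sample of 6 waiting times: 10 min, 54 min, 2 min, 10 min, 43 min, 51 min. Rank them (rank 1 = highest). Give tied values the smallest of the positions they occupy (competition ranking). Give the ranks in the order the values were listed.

4, 1, 6, 4, 3, 2

Sorted (descending): 54, 51, 43, 10, 10, 2
The 2 values of 10 occupy positions 4–5 → each gets rank 4.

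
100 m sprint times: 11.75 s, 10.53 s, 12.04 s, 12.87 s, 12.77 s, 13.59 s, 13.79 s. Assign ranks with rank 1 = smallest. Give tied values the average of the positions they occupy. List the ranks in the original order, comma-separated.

2, 1, 3, 5, 4, 6, 7

Sorted (ascending): 10.53, 11.75, 12.04, 12.77, 12.87, 13.59, 13.79
No ties — each value takes its position as its rank.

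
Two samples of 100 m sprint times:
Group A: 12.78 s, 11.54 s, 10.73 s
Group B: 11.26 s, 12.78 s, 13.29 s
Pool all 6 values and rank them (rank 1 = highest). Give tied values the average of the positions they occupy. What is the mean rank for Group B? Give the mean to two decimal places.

Sorted (descending): 13.29, 12.78, 12.78, 11.54, 11.26, 10.73
The 2 values of 12.78 occupy positions 2–3 → average rank (2+3)/2 = 2.5.
Group B values → pooled ranks: 11.26→5, 12.78→2.5, 13.29→1
Mean rank = (5 + 2.5 + 1) / 3 = 2.83

2.83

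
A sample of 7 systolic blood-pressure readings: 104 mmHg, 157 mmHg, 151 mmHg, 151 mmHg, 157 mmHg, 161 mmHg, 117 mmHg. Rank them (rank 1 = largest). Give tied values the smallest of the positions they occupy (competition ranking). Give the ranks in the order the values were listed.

7, 2, 4, 4, 2, 1, 6

Sorted (descending): 161, 157, 157, 151, 151, 117, 104
The 2 values of 157 occupy positions 2–3 → each gets rank 2.
The 2 values of 151 occupy positions 4–5 → each gets rank 4.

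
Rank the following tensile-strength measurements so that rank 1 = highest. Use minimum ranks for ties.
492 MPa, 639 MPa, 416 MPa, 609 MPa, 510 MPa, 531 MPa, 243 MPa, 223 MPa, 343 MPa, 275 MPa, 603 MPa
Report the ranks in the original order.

6, 1, 7, 2, 5, 4, 10, 11, 8, 9, 3

Sorted (descending): 639, 609, 603, 531, 510, 492, 416, 343, 275, 243, 223
No ties — each value takes its position as its rank.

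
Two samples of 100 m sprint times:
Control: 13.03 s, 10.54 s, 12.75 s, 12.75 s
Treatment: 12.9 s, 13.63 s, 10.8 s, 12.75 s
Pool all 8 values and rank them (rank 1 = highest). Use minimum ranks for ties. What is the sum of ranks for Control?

Sorted (descending): 13.63, 13.03, 12.9, 12.75, 12.75, 12.75, 10.8, 10.54
The 3 values of 12.75 occupy positions 4–6 → each gets rank 4.
Control values → pooled ranks: 13.03→2, 10.54→8, 12.75→4, 12.75→4
Rank sum = 2 + 8 + 4 + 4 = 18

18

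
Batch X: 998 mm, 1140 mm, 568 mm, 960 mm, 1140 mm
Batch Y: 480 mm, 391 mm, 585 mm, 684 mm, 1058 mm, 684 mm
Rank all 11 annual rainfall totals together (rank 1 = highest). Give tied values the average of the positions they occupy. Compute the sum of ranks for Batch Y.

Sorted (descending): 1140, 1140, 1058, 998, 960, 684, 684, 585, 568, 480, 391
The 2 values of 1140 occupy positions 1–2 → average rank (1+2)/2 = 1.5.
The 2 values of 684 occupy positions 6–7 → average rank (6+7)/2 = 6.5.
Batch Y values → pooled ranks: 480→10, 391→11, 585→8, 684→6.5, 1058→3, 684→6.5
Rank sum = 10 + 11 + 8 + 6.5 + 3 + 6.5 = 45

45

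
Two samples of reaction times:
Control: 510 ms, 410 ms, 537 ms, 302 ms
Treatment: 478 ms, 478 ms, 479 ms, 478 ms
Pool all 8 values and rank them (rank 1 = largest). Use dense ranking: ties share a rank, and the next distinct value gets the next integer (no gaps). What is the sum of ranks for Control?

Sorted (descending): 537, 510, 479, 478, 478, 478, 410, 302
The 3 values of 478 share dense rank 4.
Remaining distinct values take the next consecutive integers.
Control values → pooled ranks: 510→2, 410→5, 537→1, 302→6
Rank sum = 2 + 5 + 1 + 6 = 14

14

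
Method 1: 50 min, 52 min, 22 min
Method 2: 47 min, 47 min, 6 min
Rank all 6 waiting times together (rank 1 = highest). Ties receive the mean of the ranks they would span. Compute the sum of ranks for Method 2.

13

Sorted (descending): 52, 50, 47, 47, 22, 6
The 2 values of 47 occupy positions 3–4 → average rank (3+4)/2 = 3.5.
Method 2 values → pooled ranks: 47→3.5, 47→3.5, 6→6
Rank sum = 3.5 + 3.5 + 6 = 13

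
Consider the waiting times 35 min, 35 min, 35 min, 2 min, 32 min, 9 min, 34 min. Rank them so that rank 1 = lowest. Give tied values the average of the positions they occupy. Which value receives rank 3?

32

Sorted (ascending): 2, 9, 32, 34, 35, 35, 35
The 3 values of 35 occupy positions 5–7 → average rank 6.
Rank 3 → value 32.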